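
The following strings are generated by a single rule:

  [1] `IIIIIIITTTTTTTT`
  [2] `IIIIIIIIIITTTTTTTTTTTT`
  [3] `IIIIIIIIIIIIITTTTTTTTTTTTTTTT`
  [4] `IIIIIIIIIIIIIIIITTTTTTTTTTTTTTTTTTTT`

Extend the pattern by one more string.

The n-th term is 3n+1 I's then 4n T's, where the shown terms are n = 2, 3, 4, 5.
At n = 6 the blocks have lengths 19, 24.

IIIIIIIIIIIIIIIIIIITTTTTTTTTTTTTTTTTTTTTTTT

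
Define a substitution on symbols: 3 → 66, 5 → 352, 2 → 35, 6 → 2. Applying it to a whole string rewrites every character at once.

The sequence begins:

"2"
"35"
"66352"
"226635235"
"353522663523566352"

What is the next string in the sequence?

Rewriting the 18 symbols of 353522663523566352 one by one yields 66 352 66 352 35 35 2 2 66 352 35 66 352 2 2 66 352 35; concatenated:

6635266352353522663523566352226635235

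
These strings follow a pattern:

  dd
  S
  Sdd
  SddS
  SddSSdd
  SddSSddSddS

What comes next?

Each term (from the third on) is the previous term followed by the one before it: term 3 = S·dd = Sdd.
So term 7 is SddSSddSddS·SddSSdd.

SddSSddSddSSddSSdd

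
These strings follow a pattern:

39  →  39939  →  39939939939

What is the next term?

Every step duplicates the string with '9' between the halves.
Doubling 39939939939 with '9' between the halves:

39939939939939939939939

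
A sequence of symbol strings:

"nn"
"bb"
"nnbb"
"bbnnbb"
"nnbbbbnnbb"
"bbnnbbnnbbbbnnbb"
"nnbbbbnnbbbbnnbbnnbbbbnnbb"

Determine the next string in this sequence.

Each term (from the third on) is the two preceding terms concatenated in order: term 3 = nn·bb = nnbb.
Continuing: bbnnbbnnbbbbnnbb · nnbbbbnnbbbbnnbbnnbbbbnnbb gives term 8.

bbnnbbnnbbbbnnbbnnbbbbnnbbbbnnbbnnbbbbnnbb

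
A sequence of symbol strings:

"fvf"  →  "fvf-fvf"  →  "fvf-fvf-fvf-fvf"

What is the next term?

fvf-fvf-fvf-fvf-fvf-fvf-fvf-fvf

Every step duplicates the string with '-' between the halves.
One more doubling of fvf-fvf-fvf-fvf gives the answer.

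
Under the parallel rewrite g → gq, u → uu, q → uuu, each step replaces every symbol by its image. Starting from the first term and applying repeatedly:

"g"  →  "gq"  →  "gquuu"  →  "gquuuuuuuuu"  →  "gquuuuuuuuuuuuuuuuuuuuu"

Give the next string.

gquuuuuuuuuuuuuuuuuuuuuuuuuuuuuuuuuuuuuuuuuuuuu

φ(gquuuuuuuuuuuuuuuuuuuuu) expands symbol-by-symbol to gq uuu uu uu uu uu uu uu uu uu uu uu uu uu uu uu uu uu uu uu uu uu uu; joining the 23 pieces gives the next term.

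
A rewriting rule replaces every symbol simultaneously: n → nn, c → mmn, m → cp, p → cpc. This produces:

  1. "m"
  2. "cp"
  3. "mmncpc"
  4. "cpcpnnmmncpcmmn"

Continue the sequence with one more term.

mmncpcmmncpcnnnncpcpnnmmncpcmmncpcpnn

φ(cpcpnnmmncpcmmn) expands symbol-by-symbol to mmn cpc mmn cpc nn nn cp cp nn mmn cpc mmn cp cp nn; joining the 15 pieces gives the next term.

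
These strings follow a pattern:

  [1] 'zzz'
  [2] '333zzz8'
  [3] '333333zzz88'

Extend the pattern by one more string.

s(k+1) = 333·s(k)·8, so each term gains 333 as a prefix and 8 as a suffix.
One more step from 333333zzz88 gives the answer.

333333333zzz888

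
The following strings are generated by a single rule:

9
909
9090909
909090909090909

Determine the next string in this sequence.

s(k+1) = s(k)·0·s(k) — each term doubles the last with '0' between the halves.
Doubling 909090909090909 with '0' between the halves:

9090909090909090909090909090909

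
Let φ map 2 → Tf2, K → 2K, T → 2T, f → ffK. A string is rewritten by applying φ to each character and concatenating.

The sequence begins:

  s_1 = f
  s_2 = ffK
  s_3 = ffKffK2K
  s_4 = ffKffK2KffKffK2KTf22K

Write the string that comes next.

Rewriting the 21 symbols of ffKffK2KffKffK2KTf22K one by one yields ffK ffK 2K ffK ffK 2K Tf2 2K ffK ffK 2K ffK ffK 2K Tf2 2K 2T ffK Tf2 Tf2 2K; concatenated:

ffKffK2KffKffK2KTf22KffKffK2KffKffK2KTf22K2TffKTf2Tf22K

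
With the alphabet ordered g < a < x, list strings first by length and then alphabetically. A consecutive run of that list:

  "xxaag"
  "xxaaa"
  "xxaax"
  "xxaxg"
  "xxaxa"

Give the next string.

Treat xxaxa as a base-3 numeral over the given alphabet and add one, carrying through any trailing x's.

xxaxx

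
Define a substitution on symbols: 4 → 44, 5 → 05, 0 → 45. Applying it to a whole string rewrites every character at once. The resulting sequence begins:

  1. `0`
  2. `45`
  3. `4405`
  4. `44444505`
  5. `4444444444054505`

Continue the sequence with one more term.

Replace each of the 16 characters of 4444444444054505 in place — 44 44 44 44 44 44 44 44 44 44 45 05 44 05 45 05 — and concatenate.

44444444444444444444450544054505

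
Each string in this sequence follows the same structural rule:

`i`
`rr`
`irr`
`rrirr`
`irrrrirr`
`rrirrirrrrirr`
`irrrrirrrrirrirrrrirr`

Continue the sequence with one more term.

This is a Fibonacci-style word recurrence s(k) = s(k−2)·s(k−1): e.g. i·rr = irr.
So term 8 is rrirrirrrrirr·irrrrirrrrirrirrrrirr.

rrirrirrrrirrirrrrirrrrirrirrrrirr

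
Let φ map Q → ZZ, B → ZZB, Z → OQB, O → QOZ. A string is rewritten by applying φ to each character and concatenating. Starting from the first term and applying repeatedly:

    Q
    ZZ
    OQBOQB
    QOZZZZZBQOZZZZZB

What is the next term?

φ(QOZZZZZBQOZZZZZB) expands symbol-by-symbol to ZZ QOZ OQB OQB OQB OQB OQB ZZB ZZ QOZ OQB OQB OQB OQB OQB ZZB; joining the 16 pieces gives the next term.

ZZQOZOQBOQBOQBOQBOQBZZBZZQOZOQBOQBOQBOQBOQBZZB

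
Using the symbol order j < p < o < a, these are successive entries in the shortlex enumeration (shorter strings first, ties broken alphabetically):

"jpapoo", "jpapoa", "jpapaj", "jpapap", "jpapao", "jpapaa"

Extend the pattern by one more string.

jpaojj

The successor of jpapaa increments the rightmost position that isn't already a and resets every position after it to j.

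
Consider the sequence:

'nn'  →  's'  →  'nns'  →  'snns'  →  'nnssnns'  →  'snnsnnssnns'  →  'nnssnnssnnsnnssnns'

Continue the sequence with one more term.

snnsnnssnnsnnssnnssnnsnnssnns

From term 3 onward, concatenate the second-to-last term with the last: nn·s = nns, s·nns = snns, …
So term 8 is snnsnnssnns·nnssnnssnnsnnssnns.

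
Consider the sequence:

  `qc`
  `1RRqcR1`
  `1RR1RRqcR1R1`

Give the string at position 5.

1RR1RR1RR1RRqcR1R1R1R1

s(k+1) = 1RR·s(k)·R1, so each term gains 1RR as a prefix and R1 as a suffix.
From 1RR1RRqcR1R1, 2 further steps: 1RR1RRqcR1R1 → 1RR1RR1RRqcR1R1R1 → (answer).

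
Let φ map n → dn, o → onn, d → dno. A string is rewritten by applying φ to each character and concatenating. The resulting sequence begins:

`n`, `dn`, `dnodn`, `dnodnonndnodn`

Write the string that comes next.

φ(dnodnonndnodn) expands symbol-by-symbol to dno dn onn dno dn onn dn dn dno dn onn dno dn; joining the 13 pieces gives the next term.

dnodnonndnodnonndndndnodnonndnodn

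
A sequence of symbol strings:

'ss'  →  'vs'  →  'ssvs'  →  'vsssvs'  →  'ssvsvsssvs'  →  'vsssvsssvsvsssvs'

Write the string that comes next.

ssvsvsssvsvsssvsssvsvsssvs

From term 3 onward, concatenate the second-to-last term with the last: ss·vs = ssvs, vs·ssvs = vsssvs, …
The next term joins ssvsvsssvs and vsssvsssvsvsssvs.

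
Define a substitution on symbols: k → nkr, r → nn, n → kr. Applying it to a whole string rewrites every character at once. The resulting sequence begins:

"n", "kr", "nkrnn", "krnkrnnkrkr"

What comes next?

nkrnnkrnkrnnkrkrnkrnnnkrnn

Expanding krnkrnnkrkr: k→nkr, r→nn, n→kr, k→nkr, r→nn, n→kr, n→kr, k→nkr, r→nn, k→nkr, r→nn. Concatenated: nkr nn kr nkr nn kr kr nkr nn nkr nn.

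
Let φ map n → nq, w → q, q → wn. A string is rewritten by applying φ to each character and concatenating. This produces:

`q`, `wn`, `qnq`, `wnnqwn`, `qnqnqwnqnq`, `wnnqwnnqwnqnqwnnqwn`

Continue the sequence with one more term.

Rewriting the 19 symbols of wnnqwnnqwnqnqwnnqwn one by one yields q nq nq wn q nq nq wn q nq wn nq wn q nq nq wn q nq; concatenated:

qnqnqwnqnqnqwnqnqwnnqwnqnqnqwnqnq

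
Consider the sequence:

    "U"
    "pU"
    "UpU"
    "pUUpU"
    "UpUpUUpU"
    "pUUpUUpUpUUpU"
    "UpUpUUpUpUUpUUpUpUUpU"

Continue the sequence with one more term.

pUUpUUpUpUUpUUpUpUUpUpUUpUUpUpUUpU

Each term (from the third on) is the two preceding terms concatenated in order: term 3 = U·pU = UpU.
The next term joins pUUpUUpUpUUpU and UpUpUUpUpUUpUUpUpUUpU.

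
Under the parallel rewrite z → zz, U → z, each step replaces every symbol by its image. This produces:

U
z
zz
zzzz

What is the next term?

zzzzzzzz

Apply φ to zzzz symbol by symbol: z→zz, z→zz, z→zz, z→zz; joined: zz zz zz zz.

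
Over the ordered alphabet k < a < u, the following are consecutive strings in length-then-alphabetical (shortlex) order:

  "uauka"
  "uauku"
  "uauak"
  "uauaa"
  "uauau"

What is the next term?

uauuk

The successor of uauau increments the rightmost position that isn't already u and resets every position after it to k.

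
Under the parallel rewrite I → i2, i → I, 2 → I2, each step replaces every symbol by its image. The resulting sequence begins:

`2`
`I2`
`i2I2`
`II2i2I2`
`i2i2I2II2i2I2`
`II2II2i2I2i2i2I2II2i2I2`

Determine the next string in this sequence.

Applying the rule to each of the 23 symbols of II2II2i2I2i2i2I2II2i2I2 gives the pieces i2 i2 I2 i2 i2 I2 I I2 i2 I2 I I2 I I2 i2 I2 i2 i2 I2 I I2 i2 I2, which concatenate to the answer.

i2i2I2i2i2I2II2i2I2II2II2i2I2i2i2I2II2i2I2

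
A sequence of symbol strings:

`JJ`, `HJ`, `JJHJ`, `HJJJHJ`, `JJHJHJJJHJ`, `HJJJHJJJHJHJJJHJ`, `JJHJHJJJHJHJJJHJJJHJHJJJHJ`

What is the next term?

From term 3 onward, concatenate the second-to-last term with the last: JJ·HJ = JJHJ, HJ·JJHJ = HJJJHJ, …
The next term joins HJJJHJJJHJHJJJHJ and JJHJHJJJHJHJJJHJJJHJHJJJHJ.

HJJJHJJJHJHJJJHJJJHJHJJJHJHJJJHJJJHJHJJJHJ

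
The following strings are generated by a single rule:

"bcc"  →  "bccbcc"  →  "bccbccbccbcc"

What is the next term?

Each string is two copies of the previous one concatenated.
Doubling bccbccbccbcc:

bccbccbccbccbccbccbccbcc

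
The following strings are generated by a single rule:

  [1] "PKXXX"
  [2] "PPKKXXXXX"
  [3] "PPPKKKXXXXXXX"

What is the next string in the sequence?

PPPPKKKKXXXXXXXXX

The n-th term is n P's then n K's then 2n+1 X's (n = 1, 2, …).
For the next term, n = 4, so the run lengths are 4, 4, 9.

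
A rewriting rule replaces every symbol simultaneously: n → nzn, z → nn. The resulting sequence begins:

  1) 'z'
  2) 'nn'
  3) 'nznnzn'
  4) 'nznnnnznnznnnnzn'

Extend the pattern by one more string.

φ(nznnnnznnznnnnzn) expands symbol-by-symbol to nzn nn nzn nzn nzn nzn nn nzn nzn nn nzn nzn nzn nzn nn nzn; joining the 16 pieces gives the next term.

nznnnnznnznnznnznnnnznnznnnnznnznnznnznnnnzn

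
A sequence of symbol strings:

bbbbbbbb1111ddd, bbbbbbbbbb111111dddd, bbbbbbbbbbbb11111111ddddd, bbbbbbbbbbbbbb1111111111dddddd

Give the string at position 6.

bbbbbbbbbbbbbbbbbb11111111111111dddddddd

Term n consists of 2n+2 b's, followed by 2n-2 1's, followed by n d's, where the shown terms are n = 3, 4, 5, 6.
At n = 8 the blocks have lengths 18, 14, 8.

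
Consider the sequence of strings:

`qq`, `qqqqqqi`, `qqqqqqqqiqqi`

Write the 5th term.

Every step adds qq to the front and qqi to the end of the previous string.
From qqqqqqqqiqqi, 2 further steps: qqqqqqqqiqqi → qqqqqqqqqqiqqiqqi → (answer).

qqqqqqqqqqqqiqqiqqiqqi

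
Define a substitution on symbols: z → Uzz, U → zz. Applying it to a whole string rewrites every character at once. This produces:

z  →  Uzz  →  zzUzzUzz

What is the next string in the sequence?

Expanding zzUzzUzz: z→Uzz, z→Uzz, U→zz, z→Uzz, z→Uzz, U→zz, z→Uzz, z→Uzz. Concatenated: Uzz Uzz zz Uzz Uzz zz Uzz Uzz.

UzzUzzzzUzzUzzzzUzzUzz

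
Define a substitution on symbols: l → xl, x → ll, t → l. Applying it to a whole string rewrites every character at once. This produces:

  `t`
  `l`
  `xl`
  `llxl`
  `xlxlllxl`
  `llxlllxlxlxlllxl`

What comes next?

Rewriting the 16 symbols of llxlllxlxlxlllxl one by one yields xl xl ll xl xl xl ll xl ll xl ll xl xl xl ll xl; concatenated:

xlxlllxlxlxlllxlllxlllxlxlxlllxl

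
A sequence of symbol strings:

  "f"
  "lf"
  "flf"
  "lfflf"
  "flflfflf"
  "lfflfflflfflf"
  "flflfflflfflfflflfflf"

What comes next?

This is a Fibonacci-style word recurrence s(k) = s(k−2)·s(k−1): e.g. f·lf = flf.
Continuing: lfflfflflfflf · flflfflflfflfflflfflf gives term 8.

lfflfflflfflfflflfflflfflfflflfflf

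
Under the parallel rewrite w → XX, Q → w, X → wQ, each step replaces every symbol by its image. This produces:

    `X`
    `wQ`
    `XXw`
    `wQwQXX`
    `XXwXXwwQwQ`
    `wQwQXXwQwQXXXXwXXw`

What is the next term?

Replace each of the 18 characters of wQwQXXwQwQXXXXwXXw in place — XX w XX w wQ wQ XX w XX w wQ wQ wQ wQ XX wQ wQ XX — and concatenate.

XXwXXwwQwQXXwXXwwQwQwQwQXXwQwQXX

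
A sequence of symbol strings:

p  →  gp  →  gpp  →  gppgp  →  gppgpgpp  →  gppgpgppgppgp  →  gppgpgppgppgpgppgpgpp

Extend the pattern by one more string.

gppgpgppgppgpgppgpgppgppgpgppgppgp

This is a Fibonacci-style word recurrence s(k) = s(k−1)·s(k−2): e.g. gp·p = gpp.
So term 8 is gppgpgppgppgpgppgpgpp·gppgpgppgppgp.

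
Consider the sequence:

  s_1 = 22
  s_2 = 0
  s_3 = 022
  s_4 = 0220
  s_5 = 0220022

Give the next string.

From term 3 onward, concatenate the last term with the second-to-last: 0·22 = 022, 022·0 = 0220, …
The next term joins 0220022 and 0220.

02200220220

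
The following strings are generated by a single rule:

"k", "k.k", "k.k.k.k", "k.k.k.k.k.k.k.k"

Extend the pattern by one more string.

k.k.k.k.k.k.k.k.k.k.k.k.k.k.k.k

Every step duplicates the string with '.' between the halves.
So the next term is two copies of k.k.k.k.k.k.k.k with '.' between the halves.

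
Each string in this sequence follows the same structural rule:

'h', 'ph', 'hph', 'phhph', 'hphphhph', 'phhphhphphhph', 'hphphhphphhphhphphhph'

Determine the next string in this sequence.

This is a Fibonacci-style word recurrence s(k) = s(k−2)·s(k−1): e.g. h·ph = hph.
So term 8 is phhphhphphhph·hphphhphphhphhphphhph.

phhphhphphhphhphphhphphhphhphphhph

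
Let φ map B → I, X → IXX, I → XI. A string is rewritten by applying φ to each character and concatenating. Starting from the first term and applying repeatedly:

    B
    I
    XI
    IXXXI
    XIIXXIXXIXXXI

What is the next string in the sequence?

Rewriting the 13 symbols of XIIXXIXXIXXXI one by one yields IXX XI XI IXX IXX XI IXX IXX XI IXX IXX IXX XI; concatenated:

IXXXIXIIXXIXXXIIXXIXXXIIXXIXXIXXXI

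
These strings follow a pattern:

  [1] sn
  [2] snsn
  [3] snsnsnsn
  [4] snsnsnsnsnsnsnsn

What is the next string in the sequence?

snsnsnsnsnsnsnsnsnsnsnsnsnsnsnsn

Every step duplicates the string.
One more doubling of snsnsnsnsnsnsnsn gives the answer.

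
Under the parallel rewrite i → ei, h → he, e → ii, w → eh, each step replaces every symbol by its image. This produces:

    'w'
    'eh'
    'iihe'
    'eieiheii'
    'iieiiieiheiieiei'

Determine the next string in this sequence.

eieiiieieieiiieiheiieieiiieiiiei

Applying the rule to each of the 16 symbols of iieiiieiheiieiei gives the pieces ei ei ii ei ei ei ii ei he ii ei ei ii ei ii ei, which concatenate to the answer.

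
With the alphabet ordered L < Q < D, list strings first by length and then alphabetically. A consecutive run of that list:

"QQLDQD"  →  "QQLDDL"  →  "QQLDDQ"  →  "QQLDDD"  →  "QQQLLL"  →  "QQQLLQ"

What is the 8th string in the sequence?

Advancing 2 positions from QQQLLQ through QQQLLQ → QQQLLD reaches term 8.

QQQLQL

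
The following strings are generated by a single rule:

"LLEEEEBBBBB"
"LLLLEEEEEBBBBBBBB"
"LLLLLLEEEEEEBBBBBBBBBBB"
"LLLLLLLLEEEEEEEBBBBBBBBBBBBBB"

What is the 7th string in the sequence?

LLLLLLLLLLLLLLEEEEEEEEEEBBBBBBBBBBBBBBBBBBBBBBB

The n-th term is 2n L's then n+3 E's then 3n+2 B's (n = 1, 2, …).
Setting n = 7 gives 14, 10, 23 characters in each block.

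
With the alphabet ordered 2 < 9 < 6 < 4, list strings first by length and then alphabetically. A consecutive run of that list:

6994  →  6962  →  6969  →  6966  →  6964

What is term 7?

Advancing 2 positions from 6964 through 6964 → 6942 reaches term 7.

6949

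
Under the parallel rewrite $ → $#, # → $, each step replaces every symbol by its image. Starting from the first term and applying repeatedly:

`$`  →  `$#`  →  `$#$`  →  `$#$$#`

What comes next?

$#$$#$#$

Expanding $#$$#: $→$#, #→$, $→$#, $→$#, #→$. Concatenated: $# $ $# $# $.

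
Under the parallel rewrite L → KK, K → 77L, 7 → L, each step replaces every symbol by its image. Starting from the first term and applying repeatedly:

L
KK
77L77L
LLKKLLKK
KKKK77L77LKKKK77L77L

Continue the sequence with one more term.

77L77L77L77LLLKKLLKK77L77L77L77LLLKKLLKK

φ(KKKK77L77LKKKK77L77L) expands symbol-by-symbol to 77L 77L 77L 77L L L KK L L KK 77L 77L 77L 77L L L KK L L KK; joining the 20 pieces gives the next term.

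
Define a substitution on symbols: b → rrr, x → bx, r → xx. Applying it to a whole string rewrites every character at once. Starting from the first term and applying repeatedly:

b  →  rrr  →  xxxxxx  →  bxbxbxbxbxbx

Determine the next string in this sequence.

rrrbxrrrbxrrrbxrrrbxrrrbxrrrbx

Apply φ to bxbxbxbxbxbx symbol by symbol: b→rrr, x→bx, b→rrr, x→bx, b→rrr, x→bx, b→rrr, x→bx, b→rrr, x→bx, b→rrr, x→bx; joined: rrr bx rrr bx rrr bx rrr bx rrr bx rrr bx.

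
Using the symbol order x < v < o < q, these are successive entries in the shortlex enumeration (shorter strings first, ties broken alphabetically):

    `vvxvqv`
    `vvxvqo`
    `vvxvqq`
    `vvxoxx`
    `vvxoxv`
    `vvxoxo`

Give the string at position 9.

Continuing the enumeration 3 steps past vvxoxo: vvxoxo → vvxoxq → vvxovx → (answer).

vvxovv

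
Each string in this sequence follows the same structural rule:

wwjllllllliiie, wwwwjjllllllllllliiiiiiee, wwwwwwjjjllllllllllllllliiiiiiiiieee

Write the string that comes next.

Term n consists of 2n w's, followed by n j's, followed by 4n+3 l's, followed by 3n i's, followed by n e's (n = 1, 2, …).
Setting n = 4 gives 8, 4, 19, 12, 4 characters in each block.

wwwwwwwwjjjjllllllllllllllllllliiiiiiiiiiiieeee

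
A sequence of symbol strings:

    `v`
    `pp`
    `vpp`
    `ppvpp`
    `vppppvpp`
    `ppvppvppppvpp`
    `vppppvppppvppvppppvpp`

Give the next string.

ppvppvppppvppvppppvppppvppvppppvpp

This is a Fibonacci-style word recurrence s(k) = s(k−2)·s(k−1): e.g. v·pp = vpp.
The next term joins ppvppvppppvpp and vppppvppppvppvppppvpp.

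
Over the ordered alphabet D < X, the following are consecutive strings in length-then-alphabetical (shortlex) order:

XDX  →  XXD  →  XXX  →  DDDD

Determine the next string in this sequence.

Treat DDDD as a base-2 numeral over the given alphabet and add one, carrying through any trailing X's.

DDDX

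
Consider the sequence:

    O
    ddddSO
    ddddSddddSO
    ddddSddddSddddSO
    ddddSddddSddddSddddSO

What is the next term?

Each term is the previous one with ddddS prepended.
Applying this once more to ddddSddddSddddSddddSO:

ddddSddddSddddSddddSddddSO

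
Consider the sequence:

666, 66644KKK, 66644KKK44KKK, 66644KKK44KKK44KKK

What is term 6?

66644KKK44KKK44KKK44KKK44KKK

The strings grow by a fixed suffix 44KKK each time.
From 66644KKK44KKK44KKK, 2 further steps: 66644KKK44KKK44KKK → 66644KKK44KKK44KKK44KKK → (answer).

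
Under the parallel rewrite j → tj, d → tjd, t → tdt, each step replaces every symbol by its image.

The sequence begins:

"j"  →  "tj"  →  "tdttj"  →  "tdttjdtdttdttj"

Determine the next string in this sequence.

Replace each of the 14 characters of tdttjdtdttdttj in place — tdt tjd tdt tdt tj tjd tdt tjd tdt tdt tjd tdt tdt tj — and concatenate.

tdttjdtdttdttjtjdtdttjdtdttdttjdtdttdttj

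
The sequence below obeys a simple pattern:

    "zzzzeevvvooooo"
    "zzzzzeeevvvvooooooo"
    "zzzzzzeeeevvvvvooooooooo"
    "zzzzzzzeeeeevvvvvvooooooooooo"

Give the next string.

zzzzzzzzeeeeeevvvvvvvooooooooooooo

Reading off run lengths: z runs 4, 5, 6, 7; e runs 2, 3, 4, 5; v runs 3, 4, 5, 6; o runs 5, 7, 9, 11 — each is linear in n, where the shown terms are n = 3, 4, 5, 6.
At n = 7 the blocks have lengths 8, 6, 7, 13.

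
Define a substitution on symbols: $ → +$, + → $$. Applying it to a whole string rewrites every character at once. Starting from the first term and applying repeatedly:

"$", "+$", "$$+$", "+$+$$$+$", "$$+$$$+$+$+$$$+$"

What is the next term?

Rewriting the 16 symbols of $$+$$$+$+$+$$$+$ one by one yields +$ +$ $$ +$ +$ +$ $$ +$ $$ +$ $$ +$ +$ +$ $$ +$; concatenated:

+$+$$$+$+$+$$$+$$$+$$$+$+$+$$$+$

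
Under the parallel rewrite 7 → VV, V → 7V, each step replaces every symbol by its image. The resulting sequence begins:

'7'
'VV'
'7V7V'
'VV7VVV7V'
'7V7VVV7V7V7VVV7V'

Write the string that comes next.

Applying the rule to each of the 16 symbols of 7V7VVV7V7V7VVV7V gives the pieces VV 7V VV 7V 7V 7V VV 7V VV 7V VV 7V 7V 7V VV 7V, which concatenate to the answer.

VV7VVV7V7V7VVV7VVV7VVV7V7V7VVV7V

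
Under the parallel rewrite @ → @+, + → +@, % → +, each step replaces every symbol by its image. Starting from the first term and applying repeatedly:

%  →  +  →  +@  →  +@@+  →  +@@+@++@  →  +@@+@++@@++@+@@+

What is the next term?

+@@+@++@@++@+@@+@++@+@@++@@+@++@

φ(+@@+@++@@++@+@@+) expands symbol-by-symbol to +@ @+ @+ +@ @+ +@ +@ @+ @+ +@ +@ @+ +@ @+ @+ +@; joining the 16 pieces gives the next term.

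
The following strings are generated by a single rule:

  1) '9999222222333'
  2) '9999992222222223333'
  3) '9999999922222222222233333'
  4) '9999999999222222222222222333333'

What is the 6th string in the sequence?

Term n consists of 2n 9's, followed by 3n 2's, followed by n+1 3's, where the shown terms are n = 2, 3, 4, 5.
At n = 7 the blocks have lengths 14, 21, 8.

9999999999999922222222222222222222233333333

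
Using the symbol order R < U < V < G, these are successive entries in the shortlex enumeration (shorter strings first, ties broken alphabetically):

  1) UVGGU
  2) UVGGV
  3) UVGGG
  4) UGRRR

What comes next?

Treat UGRRR as a base-4 numeral over the given alphabet and add one, carrying through any trailing G's.

UGRRU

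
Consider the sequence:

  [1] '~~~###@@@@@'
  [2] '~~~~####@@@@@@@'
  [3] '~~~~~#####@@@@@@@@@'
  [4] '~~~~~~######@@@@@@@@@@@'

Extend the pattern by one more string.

~~~~~~~#######@@@@@@@@@@@@@

Each string has the form ~^{n} #^{n} @^{2n-1}, where the shown terms are n = 3, 4, 5, 6.
For the next term, n = 7, so the run lengths are 7, 7, 13.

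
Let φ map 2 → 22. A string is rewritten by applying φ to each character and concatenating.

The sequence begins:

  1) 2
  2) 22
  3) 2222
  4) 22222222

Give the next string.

2222222222222222

Apply φ to 22222222 symbol by symbol: 2→22, 2→22, 2→22, 2→22, 2→22, 2→22, 2→22, 2→22; joined: 22 22 22 22 22 22 22 22.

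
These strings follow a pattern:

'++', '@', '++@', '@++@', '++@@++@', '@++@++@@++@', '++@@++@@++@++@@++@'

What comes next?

@++@++@@++@++@@++@@++@++@@++@

This is a Fibonacci-style word recurrence s(k) = s(k−2)·s(k−1): e.g. ++·@ = ++@.
The next term joins @++@++@@++@ and ++@@++@@++@++@@++@.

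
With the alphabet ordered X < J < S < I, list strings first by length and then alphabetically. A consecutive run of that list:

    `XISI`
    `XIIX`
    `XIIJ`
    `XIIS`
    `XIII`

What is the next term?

Treat XIII as a base-4 numeral over the given alphabet and add one, carrying through any trailing I's.

JXXX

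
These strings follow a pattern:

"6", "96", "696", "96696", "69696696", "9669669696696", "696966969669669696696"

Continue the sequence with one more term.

Each term (from the third on) is the two preceding terms concatenated in order: term 3 = 6·96 = 696.
Continuing: 9669669696696 · 696966969669669696696 gives term 8.

9669669696696696966969669669696696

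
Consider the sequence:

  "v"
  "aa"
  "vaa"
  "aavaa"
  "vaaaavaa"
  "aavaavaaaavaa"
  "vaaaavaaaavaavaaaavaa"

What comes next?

From term 3 onward, concatenate the second-to-last term with the last: v·aa = vaa, aa·vaa = aavaa, …
So term 8 is aavaavaaaavaa·vaaaavaaaavaavaaaavaa.

aavaavaaaavaavaaaavaaaavaavaaaavaa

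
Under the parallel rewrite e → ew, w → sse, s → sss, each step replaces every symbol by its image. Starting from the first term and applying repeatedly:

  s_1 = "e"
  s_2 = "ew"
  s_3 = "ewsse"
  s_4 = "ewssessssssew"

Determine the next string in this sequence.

Replace each of the 13 characters of ewssessssssew in place — ew sse sss sss ew sss sss sss sss sss sss ew sse — and concatenate.

ewssessssssewssssssssssssssssssewsse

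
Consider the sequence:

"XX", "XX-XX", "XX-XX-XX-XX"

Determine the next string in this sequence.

Each string is two copies of the previous one joined by '-'.
So the next term is two copies of XX-XX-XX-XX with '-' between the halves.

XX-XX-XX-XX-XX-XX-XX-XX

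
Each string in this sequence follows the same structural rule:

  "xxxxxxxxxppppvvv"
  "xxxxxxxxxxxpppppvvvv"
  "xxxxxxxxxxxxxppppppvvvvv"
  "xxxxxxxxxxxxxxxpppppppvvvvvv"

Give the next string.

xxxxxxxxxxxxxxxxxppppppppvvvvvvv

Reading off run lengths: x runs 9, 11, 13, 15; p runs 4, 5, 6, 7; v runs 3, 4, 5, 6 — each is linear in n, where the shown terms are n = 3, 4, 5, 6.
Setting n = 7 gives 17, 8, 7 characters in each block.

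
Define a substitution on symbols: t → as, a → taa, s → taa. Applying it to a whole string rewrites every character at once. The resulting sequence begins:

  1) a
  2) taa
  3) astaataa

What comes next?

Expanding astaataa: a→taa, s→taa, t→as, a→taa, a→taa, t→as, a→taa, a→taa. Concatenated: taa taa as taa taa as taa taa.

taataaastaataaastaataa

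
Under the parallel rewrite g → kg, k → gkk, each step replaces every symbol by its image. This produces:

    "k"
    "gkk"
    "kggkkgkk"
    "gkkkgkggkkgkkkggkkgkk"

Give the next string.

kggkkgkkgkkkggkkkgkggkkgkkkggkkgkkgkkkgkggkkgkkkggkkgkk

φ(gkkkgkggkkgkkkggkkgkk) expands symbol-by-symbol to kg gkk gkk gkk kg gkk kg kg gkk gkk kg gkk gkk gkk kg kg gkk gkk kg gkk gkk; joining the 21 pieces gives the next term.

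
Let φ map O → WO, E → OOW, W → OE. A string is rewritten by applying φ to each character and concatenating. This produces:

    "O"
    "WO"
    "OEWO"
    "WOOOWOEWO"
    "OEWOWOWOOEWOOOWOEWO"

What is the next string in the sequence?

φ(OEWOWOWOOEWOOOWOEWO) expands symbol-by-symbol to WO OOW OE WO OE WO OE WO WO OOW OE WO WO WO OE WO OOW OE WO; joining the 19 pieces gives the next term.

WOOOWOEWOOEWOOEWOWOOOWOEWOWOWOOEWOOOWOEWO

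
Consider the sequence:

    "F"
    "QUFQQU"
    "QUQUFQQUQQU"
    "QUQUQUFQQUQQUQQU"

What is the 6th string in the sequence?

s(k+1) = QU·s(k)·QQU, so each term gains QU as a prefix and QQU as a suffix.
From QUQUQUFQQUQQUQQU, 2 further steps: QUQUQUFQQUQQUQQU → QUQUQUQUFQQUQQUQQUQQU → (answer).

QUQUQUQUQUFQQUQQUQQUQQUQQU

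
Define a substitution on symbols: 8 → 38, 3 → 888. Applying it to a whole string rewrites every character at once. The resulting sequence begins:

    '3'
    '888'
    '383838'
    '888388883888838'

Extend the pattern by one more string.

Applying the rule to each of the 15 symbols of 888388883888838 gives the pieces 38 38 38 888 38 38 38 38 888 38 38 38 38 888 38, which concatenate to the answer.

383838888383838388883838383888838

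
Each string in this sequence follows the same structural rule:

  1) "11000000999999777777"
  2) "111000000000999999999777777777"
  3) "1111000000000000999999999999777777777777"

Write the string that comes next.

Each string has the form 1^{n} 0^{3n} 9^{3n} 7^{3n}, where the shown terms are n = 2, 3, 4.
At n = 5 the blocks have lengths 5, 15, 15, 15.

11111000000000000000999999999999999777777777777777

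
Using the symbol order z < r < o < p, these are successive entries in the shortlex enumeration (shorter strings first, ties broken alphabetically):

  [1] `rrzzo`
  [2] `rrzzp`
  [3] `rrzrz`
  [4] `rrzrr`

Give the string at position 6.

Continuing the enumeration 2 steps past rrzrr: rrzrr → rrzro → (answer).

rrzrp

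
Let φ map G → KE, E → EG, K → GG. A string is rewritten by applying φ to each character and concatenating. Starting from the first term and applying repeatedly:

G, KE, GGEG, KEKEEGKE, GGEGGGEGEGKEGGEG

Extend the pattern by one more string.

φ(GGEGGGEGEGKEGGEG) expands symbol-by-symbol to KE KE EG KE KE KE EG KE EG KE GG EG KE KE EG KE; joining the 16 pieces gives the next term.

KEKEEGKEKEKEEGKEEGKEGGEGKEKEEGKE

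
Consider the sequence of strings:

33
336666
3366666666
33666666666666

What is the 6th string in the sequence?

3366666666666666666666

Every step adds 6666 to the end: s(k+1) = s(k)·6666.
From 33666666666666, 2 further steps: 33666666666666 → 336666666666666666 → (answer).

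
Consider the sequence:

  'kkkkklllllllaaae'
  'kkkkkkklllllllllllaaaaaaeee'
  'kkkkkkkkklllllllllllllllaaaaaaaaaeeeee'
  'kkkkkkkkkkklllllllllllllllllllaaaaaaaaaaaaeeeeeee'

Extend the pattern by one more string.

kkkkkkkkkkkkklllllllllllllllllllllllaaaaaaaaaaaaaaaeeeeeeeee

Each string has the form k^{2n+3} l^{4n+3} a^{3n} e^{2n-1} (n = 1, 2, …).
Setting n = 5 gives 13, 23, 15, 9 characters in each block.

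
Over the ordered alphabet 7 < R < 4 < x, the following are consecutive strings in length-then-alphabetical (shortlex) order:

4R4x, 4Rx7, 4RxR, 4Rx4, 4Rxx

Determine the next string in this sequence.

Find the rightmost character of 4Rxx below x, bump it to the next letter, and reset everything to its right to 7.

4477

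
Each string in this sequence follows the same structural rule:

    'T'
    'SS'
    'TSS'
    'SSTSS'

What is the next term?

From term 3 onward, concatenate the second-to-last term with the last: T·SS = TSS, SS·TSS = SSTSS, …
Continuing: TSS · SSTSS gives term 5.

TSSSSTSS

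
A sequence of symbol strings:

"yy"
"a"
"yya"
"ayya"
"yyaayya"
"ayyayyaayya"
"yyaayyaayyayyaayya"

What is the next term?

This is a Fibonacci-style word recurrence s(k) = s(k−2)·s(k−1): e.g. yy·a = yya.
Continuing: ayyayyaayya · yyaayyaayyayyaayya gives term 8.

ayyayyaayyayyaayyaayyayyaayya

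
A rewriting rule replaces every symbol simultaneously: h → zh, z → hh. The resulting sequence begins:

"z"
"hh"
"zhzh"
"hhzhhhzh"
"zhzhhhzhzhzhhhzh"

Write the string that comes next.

hhzhhhzhzhzhhhzhhhzhhhzhzhzhhhzh

Applying the rule to each of the 16 symbols of zhzhhhzhzhzhhhzh gives the pieces hh zh hh zh zh zh hh zh hh zh hh zh zh zh hh zh, which concatenate to the answer.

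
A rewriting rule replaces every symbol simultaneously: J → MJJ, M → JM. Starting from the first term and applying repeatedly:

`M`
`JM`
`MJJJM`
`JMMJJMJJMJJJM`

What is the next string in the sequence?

Replace each of the 13 characters of JMMJJMJJMJJJM in place — MJJ JM JM MJJ MJJ JM MJJ MJJ JM MJJ MJJ MJJ JM — and concatenate.

MJJJMJMMJJMJJJMMJJMJJJMMJJMJJMJJJM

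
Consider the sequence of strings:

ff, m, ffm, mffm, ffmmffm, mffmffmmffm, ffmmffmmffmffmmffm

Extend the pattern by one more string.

This is a Fibonacci-style word recurrence s(k) = s(k−2)·s(k−1): e.g. ff·m = ffm.
The next term joins mffmffmmffm and ffmmffmmffmffmmffm.

mffmffmmffmffmmffmmffmffmmffm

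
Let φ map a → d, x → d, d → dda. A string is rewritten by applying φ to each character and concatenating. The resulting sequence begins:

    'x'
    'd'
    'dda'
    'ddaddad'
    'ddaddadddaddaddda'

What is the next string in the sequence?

Rewriting the 17 symbols of ddaddadddaddaddda one by one yields dda dda d dda dda d dda dda dda d dda dda d dda dda dda d; concatenated:

ddaddadddaddadddaddaddadddaddadddaddaddad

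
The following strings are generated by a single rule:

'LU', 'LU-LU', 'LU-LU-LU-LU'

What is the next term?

Each string is two copies of the previous one joined by '-'.
So the next term is two copies of LU-LU-LU-LU with '-' between the halves.

LU-LU-LU-LU-LU-LU-LU-LU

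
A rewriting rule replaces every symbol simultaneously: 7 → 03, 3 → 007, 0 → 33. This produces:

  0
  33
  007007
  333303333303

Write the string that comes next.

Rewriting each symbol of 333303333303: 3→007, 3→007, 3→007, 3→007, 0→33, 3→007, 3→007, 3→007, 3→007, 3→007, 0→33, 3→007, which concatenates to 007 007 007 007 33 007 007 007 007 007 33 007.

0070070070073300700700700700733007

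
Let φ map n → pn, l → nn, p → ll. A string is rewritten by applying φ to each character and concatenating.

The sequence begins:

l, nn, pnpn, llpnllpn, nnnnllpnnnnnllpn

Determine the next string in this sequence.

φ(nnnnllpnnnnnllpn) expands symbol-by-symbol to pn pn pn pn nn nn ll pn pn pn pn pn nn nn ll pn; joining the 16 pieces gives the next term.

pnpnpnpnnnnnllpnpnpnpnpnnnnnllpn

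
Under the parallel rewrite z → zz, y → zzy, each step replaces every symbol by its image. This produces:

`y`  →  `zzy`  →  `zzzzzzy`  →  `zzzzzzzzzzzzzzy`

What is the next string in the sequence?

zzzzzzzzzzzzzzzzzzzzzzzzzzzzzzy

Replace each of the 15 characters of zzzzzzzzzzzzzzy in place — zz zz zz zz zz zz zz zz zz zz zz zz zz zz zzy — and concatenate.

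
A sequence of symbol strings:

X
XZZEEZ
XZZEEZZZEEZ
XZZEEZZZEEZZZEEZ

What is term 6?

The strings grow by a fixed suffix ZZEEZ each time.
From XZZEEZZZEEZZZEEZ, 2 further steps: XZZEEZZZEEZZZEEZ → XZZEEZZZEEZZZEEZZZEEZ → (answer).

XZZEEZZZEEZZZEEZZZEEZZZEEZ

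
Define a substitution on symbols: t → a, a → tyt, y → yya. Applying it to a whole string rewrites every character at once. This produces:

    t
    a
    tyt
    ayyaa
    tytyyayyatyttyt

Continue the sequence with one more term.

Rewriting the 15 symbols of tytyyayyatyttyt one by one yields a yya a yya yya tyt yya yya tyt a yya a a yya a; concatenated:

ayyaayyayyatytyyayyatytayyaaayyaa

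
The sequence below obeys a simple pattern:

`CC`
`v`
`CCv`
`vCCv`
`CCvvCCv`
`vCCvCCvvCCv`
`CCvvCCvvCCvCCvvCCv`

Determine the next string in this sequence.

vCCvCCvvCCvCCvvCCvvCCvCCvvCCv

From term 3 onward, concatenate the second-to-last term with the last: CC·v = CCv, v·CCv = vCCv, …
The next term joins vCCvCCvvCCv and CCvvCCvvCCvCCvvCCv.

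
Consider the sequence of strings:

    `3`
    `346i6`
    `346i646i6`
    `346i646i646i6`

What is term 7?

346i646i646i646i646i646i6

Every step adds 46i6 to the end: s(k+1) = s(k)·46i6.
From 346i646i646i6, 3 further steps: 346i646i646i6 → 346i646i646i646i6 → 346i646i646i646i646i6 → (answer).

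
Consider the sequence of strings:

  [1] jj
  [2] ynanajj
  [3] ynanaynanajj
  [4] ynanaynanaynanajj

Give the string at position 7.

Each term is the previous one with ynana prepended.
From ynanaynanaynanajj, 3 further steps: ynanaynanaynanajj → ynanaynanaynanaynanajj → ynanaynanaynanaynanaynanajj → (answer).

ynanaynanaynanaynanaynanaynanajj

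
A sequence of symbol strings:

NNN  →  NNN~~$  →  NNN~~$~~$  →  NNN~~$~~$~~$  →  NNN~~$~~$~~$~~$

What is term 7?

Each term is the previous one with ~~$ appended.
From NNN~~$~~$~~$~~$, 2 further steps: NNN~~$~~$~~$~~$ → NNN~~$~~$~~$~~$~~$ → (answer).

NNN~~$~~$~~$~~$~~$~~$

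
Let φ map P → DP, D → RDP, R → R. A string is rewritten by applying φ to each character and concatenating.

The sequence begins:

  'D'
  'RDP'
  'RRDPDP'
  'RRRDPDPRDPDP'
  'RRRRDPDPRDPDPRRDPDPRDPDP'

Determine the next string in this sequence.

RRRRRDPDPRDPDPRRDPDPRDPDPRRRDPDPRDPDPRRDPDPRDPDP

φ(RRRRDPDPRDPDPRRDPDPRDPDP) expands symbol-by-symbol to R R R R RDP DP RDP DP R RDP DP RDP DP R R RDP DP RDP DP R RDP DP RDP DP; joining the 24 pieces gives the next term.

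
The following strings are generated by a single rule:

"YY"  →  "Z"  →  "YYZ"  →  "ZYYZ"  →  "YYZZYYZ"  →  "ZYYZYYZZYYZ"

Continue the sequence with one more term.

YYZZYYZZYYZYYZZYYZ

From term 3 onward, concatenate the second-to-last term with the last: YY·Z = YYZ, Z·YYZ = ZYYZ, …
So term 7 is YYZZYYZ·ZYYZYYZZYYZ.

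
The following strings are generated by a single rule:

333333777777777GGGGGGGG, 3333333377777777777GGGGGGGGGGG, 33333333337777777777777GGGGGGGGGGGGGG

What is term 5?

3333333333333377777777777777777GGGGGGGGGGGGGGGGGGGG

Reading off run lengths: 3 runs 6, 8, 10; 7 runs 9, 11, 13; G runs 8, 11, 14 — each is linear in n, where the shown terms are n = 3, 4, 5.
At n = 7 the blocks have lengths 14, 17, 20.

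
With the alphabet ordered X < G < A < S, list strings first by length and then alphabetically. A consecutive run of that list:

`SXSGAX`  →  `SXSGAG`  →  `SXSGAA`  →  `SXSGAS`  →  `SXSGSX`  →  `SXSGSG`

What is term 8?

SXSGSS

Advancing 2 positions from SXSGSG through SXSGSG → SXSGSA reaches term 8.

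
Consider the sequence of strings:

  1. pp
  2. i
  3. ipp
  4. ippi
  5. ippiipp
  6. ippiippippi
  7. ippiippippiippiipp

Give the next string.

ippiippippiippiippippiippippi

Each term (from the third on) is the previous term followed by the one before it: term 3 = i·pp = ipp.
The next term joins ippiippippiippiipp and ippiippippi.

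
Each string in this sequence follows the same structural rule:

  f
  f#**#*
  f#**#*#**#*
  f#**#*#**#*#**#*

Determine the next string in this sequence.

The strings grow by a fixed suffix #**#* each time.
Applying this once more to f#**#*#**#*#**#*:

f#**#*#**#*#**#*#**#*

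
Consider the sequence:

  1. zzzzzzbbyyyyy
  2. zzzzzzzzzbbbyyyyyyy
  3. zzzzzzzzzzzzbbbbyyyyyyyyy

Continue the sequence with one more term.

Term n consists of 3n z's, followed by n b's, followed by 2n+1 y's, where the shown terms are n = 2, 3, 4.
At n = 5 the blocks have lengths 15, 5, 11.

zzzzzzzzzzzzzzzbbbbbyyyyyyyyyyy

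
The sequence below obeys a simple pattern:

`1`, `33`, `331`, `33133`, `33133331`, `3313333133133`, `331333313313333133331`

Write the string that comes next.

3313333133133331333313313333133133

This is a Fibonacci-style word recurrence s(k) = s(k−1)·s(k−2): e.g. 33·1 = 331.
Continuing: 331333313313333133331 · 3313333133133 gives term 8.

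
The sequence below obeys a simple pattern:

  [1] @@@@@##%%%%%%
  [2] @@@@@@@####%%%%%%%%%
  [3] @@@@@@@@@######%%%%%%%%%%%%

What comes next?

@@@@@@@@@@@########%%%%%%%%%%%%%%%

The n-th term is 2n+3 @'s then 2n #'s then 3n+3 %'s (n = 1, 2, …).
At n = 4 the blocks have lengths 11, 8, 15.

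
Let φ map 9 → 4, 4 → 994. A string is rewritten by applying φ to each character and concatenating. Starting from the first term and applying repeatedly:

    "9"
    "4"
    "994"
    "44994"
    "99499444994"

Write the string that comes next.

Apply φ to 99499444994 symbol by symbol: 9→4, 9→4, 4→994, 9→4, 9→4, 4→994, 4→994, 4→994, 9→4, 9→4, 4→994; joined: 4 4 994 4 4 994 994 994 4 4 994.

449944499499499444994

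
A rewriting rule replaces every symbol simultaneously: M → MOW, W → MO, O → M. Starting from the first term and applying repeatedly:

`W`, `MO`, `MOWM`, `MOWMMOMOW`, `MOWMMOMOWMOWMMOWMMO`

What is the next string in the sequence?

Rewriting the 19 symbols of MOWMMOMOWMOWMMOWMMO one by one yields MOW M MO MOW MOW M MOW M MO MOW M MO MOW MOW M MO MOW MOW M; concatenated:

MOWMMOMOWMOWMMOWMMOMOWMMOMOWMOWMMOMOWMOWM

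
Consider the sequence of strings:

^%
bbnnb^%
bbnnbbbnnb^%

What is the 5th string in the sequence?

bbnnbbbnnbbbnnbbbnnb^%

Each term is the previous one with bbnnb prepended.
From bbnnbbbnnb^%, 2 further steps: bbnnbbbnnb^% → bbnnbbbnnbbbnnb^% → (answer).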